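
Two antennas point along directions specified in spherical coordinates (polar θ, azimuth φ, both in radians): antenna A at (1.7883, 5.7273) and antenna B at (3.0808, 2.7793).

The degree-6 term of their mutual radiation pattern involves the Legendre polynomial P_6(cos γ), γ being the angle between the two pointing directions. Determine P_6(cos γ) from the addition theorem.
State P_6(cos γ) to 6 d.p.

-0.162171

Term-by-term m-sum for l=6 (normalisation 4π/13 = 0.966644):
  [-6]  conj(Y_{6,-6})(Ω₁) = (-0.410860, 0.080602) ; Y_{6,-6}(Ω₂) = (-0.000000, 0.000000) ; Δ = (0.000000, -0.000000)
  [-5]  conj(Y_{6,-5})(Ω₁) = (0.299743, 0.113566) ; Y_{6,-5}(Ω₂) = (-0.000000, 0.000001) ; Δ = (-0.000000, 0.000000)
  [-4]  conj(Y_{6,-4})(Ω₁) = (0.096084, 0.125674) ; Y_{6,-4}(Ω₂) = (0.000006, 0.000048) ; Δ = (-0.000005, 0.000005)
  [-3]  conj(Y_{6,-3})(Ω₁) = (-0.031484, -0.324029) ; Y_{6,-3}(Ω₂) = (0.000540, 0.001027) ; Δ = (0.000316, -0.000207)
  [-2]  conj(Y_{6,-2})(Ω₁) = (0.032108, -0.064964) ; Y_{6,-2}(Ω₂) = (0.014244, 0.012609) ; Δ = (0.001276, -0.000520)
  [-1]  conj(Y_{6,-1})(Ω₁) = (-0.270950, 0.168323) ; Y_{6,-1}(Ω₂) = (0.183799, 0.069664) ; Δ = (-0.061526, 0.012062)
  [+0]  conj(Y_{6,0})(Ω₁) = (-0.048964, -0.000000) ; Y_{6,0}(Ω₂) = (0.978013, 0.000000) ; Δ = (-0.047887, -0.000000)
  [+1]  conj(Y_{6,1})(Ω₁) = (0.270950, 0.168323) ; Y_{6,1}(Ω₂) = (-0.183799, 0.069664) ; Δ = (-0.061526, -0.012062)
  [+2]  conj(Y_{6,2})(Ω₁) = (0.032108, 0.064964) ; Y_{6,2}(Ω₂) = (0.014244, -0.012609) ; Δ = (0.001276, 0.000520)
  [+3]  conj(Y_{6,3})(Ω₁) = (0.031484, -0.324029) ; Y_{6,3}(Ω₂) = (-0.000540, 0.001027) ; Δ = (0.000316, 0.000207)
  [+4]  conj(Y_{6,4})(Ω₁) = (0.096084, -0.125674) ; Y_{6,4}(Ω₂) = (0.000006, -0.000048) ; Δ = (-0.000005, -0.000005)
  [+5]  conj(Y_{6,5})(Ω₁) = (-0.299743, 0.113566) ; Y_{6,5}(Ω₂) = (0.000000, 0.000001) ; Δ = (-0.000000, -0.000000)
  [+6]  conj(Y_{6,6})(Ω₁) = (-0.410860, -0.080602) ; Y_{6,6}(Ω₂) = (-0.000000, -0.000000) ; Δ = (0.000000, 0.000000)
Accumulated sum (-0.167767, -0.000000); after 4π/(2l+1) scaling, (-0.162171, -0.000000) ⇒ P_6 = -0.162171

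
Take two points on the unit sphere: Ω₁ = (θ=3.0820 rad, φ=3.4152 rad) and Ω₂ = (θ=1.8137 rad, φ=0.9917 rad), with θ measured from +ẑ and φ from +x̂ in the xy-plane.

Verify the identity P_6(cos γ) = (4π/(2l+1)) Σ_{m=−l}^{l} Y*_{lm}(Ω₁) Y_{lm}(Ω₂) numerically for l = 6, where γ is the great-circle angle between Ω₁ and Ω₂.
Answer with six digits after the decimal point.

Term-by-term m-sum for l=6 (normalisation 4π/13 = 0.966644):
  term(m=-6) = -0.00000 + 0.00000j   from Y*(Ω₁)=-0.00000 + 0.00000j, Y(Ω₂)=0.38181 + 0.13205j
  term(m=-5) = 0.00000 - 0.00000j   from Y*(Ω₁)=0.00000 + 0.00000j, Y(Ω₂)=-0.08449 - 0.33634j
  term(m=-4) = 0.00000 + 0.00000j   from Y*(Ω₁)=0.00002 + 0.00004j, Y(Ω₂)=0.07813 - 0.08461j
  term(m=-3) = -0.00020 - 0.00031j   from Y*(Ω₁)=0.00075 + 0.00080j, Y(Ω₂)=-0.33397 - 0.05612j
  term(m=-2) = 0.00005 - 0.00038j   from Y*(Ω₁)=0.01562 + 0.00952j, Y(Ω₂)=-0.00851 - 0.01943j
  term(m=-1) = -0.04713 + 0.04118j   from Y*(Ω₁)=0.18565 + 0.05210j, Y(Ω₂)=-0.17764 + 0.27168j
  term(m=+0) = 0.00404 + 0.00000j   from Y*(Ω₁)=0.97953 + 0.00000j, Y(Ω₂)=0.00412 + 0.00000j
  term(m=+1) = -0.04713 - 0.04118j   from Y*(Ω₁)=-0.18565 + 0.05210j, Y(Ω₂)=0.17764 + 0.27168j
  term(m=+2) = 0.00005 + 0.00038j   from Y*(Ω₁)=0.01562 - 0.00952j, Y(Ω₂)=-0.00851 + 0.01943j
  term(m=+3) = -0.00020 + 0.00031j   from Y*(Ω₁)=-0.00075 + 0.00080j, Y(Ω₂)=0.33397 - 0.05612j
  term(m=+4) = 0.00000 - 0.00000j   from Y*(Ω₁)=0.00002 - 0.00004j, Y(Ω₂)=0.07813 + 0.08461j
  term(m=+5) = 0.00000 + 0.00000j   from Y*(Ω₁)=-0.00000 + 0.00000j, Y(Ω₂)=0.08449 - 0.33634j
  term(m=+6) = -0.00000 - 0.00000j   from Y*(Ω₁)=-0.00000 - 0.00000j, Y(Ω₂)=0.38181 - 0.13205j
Total Σ_m = -0.09052 + 0.00000j. Multiply by 0.966644: -0.08751 + 0.00000j. P_6(cos γ) = -0.087505

-0.087505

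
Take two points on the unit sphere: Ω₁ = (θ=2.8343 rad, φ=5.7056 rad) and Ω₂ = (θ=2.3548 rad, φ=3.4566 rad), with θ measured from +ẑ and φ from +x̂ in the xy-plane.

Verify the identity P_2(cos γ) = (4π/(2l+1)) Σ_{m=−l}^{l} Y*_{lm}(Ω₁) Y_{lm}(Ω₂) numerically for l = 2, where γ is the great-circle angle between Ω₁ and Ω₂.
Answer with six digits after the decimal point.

Term-by-term m-sum for l=2 (normalisation 4π/5 = 2.513274):
  [-2]  conj(Y_{2,-2})(Ω₁) = +0.014270-0.032333i ; Y_{2,-2}(Ω₂) = +0.156494-0.114105i ; Δ = -0.001456-0.006688i
  [-1]  conj(Y_{2,-1})(Ω₁) = -0.186602+0.121613i ; Y_{2,-1}(Ω₂) = +0.367266-0.119676i ; Δ = -0.053978+0.066996i
  [+0]  conj(Y_{2,0})(Ω₁) = +0.544214-0.000000i ; Y_{2,0}(Ω₂) = +0.156376+0.000000i ; Δ = +0.085102+0.000000i
  [+1]  conj(Y_{2,1})(Ω₁) = +0.186602+0.121613i ; Y_{2,1}(Ω₂) = -0.367266-0.119676i ; Δ = -0.053978-0.066996i
  [+2]  conj(Y_{2,2})(Ω₁) = +0.014270+0.032333i ; Y_{2,2}(Ω₂) = +0.156494+0.114105i ; Δ = -0.001456+0.006688i
Accumulated sum -0.025767+0.000000i; after 4π/(2l+1) scaling, -0.064760+0.000000i ⇒ P_2 = -0.064760

-0.064760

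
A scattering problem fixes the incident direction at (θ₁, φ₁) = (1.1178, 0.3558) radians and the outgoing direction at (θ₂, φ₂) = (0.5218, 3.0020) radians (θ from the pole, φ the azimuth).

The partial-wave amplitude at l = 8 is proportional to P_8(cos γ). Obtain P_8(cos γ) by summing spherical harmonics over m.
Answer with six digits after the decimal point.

Term-by-term m-sum for l=8 (normalisation 4π/17 = 0.739198):
  [-8]  conj(Y_{8,-8})(Ω₁) = (-0.210661, 0.064057) ; Y_{8,-8}(Ω₂) = (0.000861, 0.001765) ; Δ = (-0.000294, -0.000317)
  [-7]  conj(Y_{8,-7})(Ω₁) = (-0.341027, 0.259785) ; Y_{8,-7}(Ω₂) = (-0.007642, -0.011324) ; Δ = (0.005548, 0.001877)
  [-6]  conj(Y_{8,-6})(Ω₁) = (-0.199171, 0.314875) ; Y_{8,-6}(Ω₂) = (0.039689, 0.044061) ; Δ = (-0.021779, 0.003721)
  [-5]  conj(Y_{8,-5})(Ω₁) = (0.005481, -0.025944) ; Y_{8,-5}(Ω₂) = (-0.137474, -0.115315) ; Δ = (-0.003745, 0.002935)
  [-4]  conj(Y_{8,-4})(Ω₁) = (-0.051875, -0.348907) ; Y_{8,-4}(Ω₂) = (0.321850, 0.201054) ; Δ = (0.053453, -0.122725)
  [-3]  conj(Y_{8,-3})(Ω₁) = (-0.073637, -0.133709) ; Y_{8,-3}(Ω₂) = (-0.470160, -0.209272) ; Δ = (0.006639, 0.078275)
  [-2]  conj(Y_{8,-2})(Ω₁) = (0.213149, 0.183801) ; Y_{8,-2}(Ω₂) = (0.287649, 0.082461) ; Δ = (0.046156, 0.070447)
  [-1]  conj(Y_{8,-1})(Ω₁) = (0.200332, 0.074446) ; Y_{8,-1}(Ω₂) = (0.248448, 0.034908) ; Δ = (0.047173, 0.025489)
  [+0]  conj(Y_{8,0})(Ω₁) = (-0.252996, -0.000000) ; Y_{8,0}(Ω₂) = (-0.397902, 0.000000) ; Δ = (0.100667, 0.000000)
  [+1]  conj(Y_{8,1})(Ω₁) = (-0.200332, 0.074446) ; Y_{8,1}(Ω₂) = (-0.248448, 0.034908) ; Δ = (0.047173, -0.025489)
  [+2]  conj(Y_{8,2})(Ω₁) = (0.213149, -0.183801) ; Y_{8,2}(Ω₂) = (0.287649, -0.082461) ; Δ = (0.046156, -0.070447)
  [+3]  conj(Y_{8,3})(Ω₁) = (0.073637, -0.133709) ; Y_{8,3}(Ω₂) = (0.470160, -0.209272) ; Δ = (0.006639, -0.078275)
  [+4]  conj(Y_{8,4})(Ω₁) = (-0.051875, 0.348907) ; Y_{8,4}(Ω₂) = (0.321850, -0.201054) ; Δ = (0.053453, 0.122725)
  [+5]  conj(Y_{8,5})(Ω₁) = (-0.005481, -0.025944) ; Y_{8,5}(Ω₂) = (0.137474, -0.115315) ; Δ = (-0.003745, -0.002935)
  [+6]  conj(Y_{8,6})(Ω₁) = (-0.199171, -0.314875) ; Y_{8,6}(Ω₂) = (0.039689, -0.044061) ; Δ = (-0.021779, -0.003721)
  [+7]  conj(Y_{8,7})(Ω₁) = (0.341027, 0.259785) ; Y_{8,7}(Ω₂) = (0.007642, -0.011324) ; Δ = (0.005548, -0.001877)
  [+8]  conj(Y_{8,8})(Ω₁) = (-0.210661, -0.064057) ; Y_{8,8}(Ω₂) = (0.000861, -0.001765) ; Δ = (-0.000294, 0.000317)
Total Σ_m = (0.366969, 0.000000). Multiply by 0.739198: (0.271263, 0.000000). P_8(cos γ) = 0.271263

0.271263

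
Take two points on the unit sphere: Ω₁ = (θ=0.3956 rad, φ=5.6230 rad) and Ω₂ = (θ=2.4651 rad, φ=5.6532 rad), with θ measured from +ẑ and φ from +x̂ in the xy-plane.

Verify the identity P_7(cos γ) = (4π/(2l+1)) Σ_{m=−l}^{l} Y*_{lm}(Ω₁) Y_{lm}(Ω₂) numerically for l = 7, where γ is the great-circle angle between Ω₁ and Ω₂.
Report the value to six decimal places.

Addition theorem: P_7(cos γ) = (4π/15) Σ_m Y*_{lm}(Ω₁) Y_{lm}(Ω₂), m = −7…7:
  m=-7: Y*=-0.00006 + 0.00063j  Y=-0.00562 - 0.01799j  product 0.00001 - 0.00000j
  m=-6: Y*=-0.00386 + 0.00413j  Y=0.07055 + 0.05234j  product -0.00049 + 0.00009j
  m=-5: Y*=-0.03100 + 0.00498j  Y=-0.24366 - 0.00203j  product 0.00756 - 0.00115j
  m=-4: Y*=-0.10571 - 0.05787j  Y=0.35051 - 0.25111j  product -0.05158 + 0.00626j
  m=-3: Y*=-0.12733 - 0.29316j  Y=-0.13407 + 0.40570j  product 0.13601 - 0.01236j
  m=-2: Y*=0.13292 - 0.51964j  Y=-0.01440 - 0.04484j  product -0.02522 + 0.00152j
  m=-1: Y*=0.30929 - 0.24013j  Y=-0.30642 - 0.22341j  product -0.14842 + 0.00448j
  m=+0: Y*=-0.27612 + 0.00000j  Y=0.17248 + 0.00000j  product -0.04763 + 0.00000j
  m=+1: Y*=-0.30929 - 0.24013j  Y=0.30642 - 0.22341j  product -0.14842 - 0.00448j
  m=+2: Y*=0.13292 + 0.51964j  Y=-0.01440 + 0.04484j  product -0.02522 - 0.00152j
  m=+3: Y*=0.12733 - 0.29316j  Y=0.13407 + 0.40570j  product 0.13601 + 0.01236j
  m=+4: Y*=-0.10571 + 0.05787j  Y=0.35051 + 0.25111j  product -0.05158 - 0.00626j
  m=+5: Y*=0.03100 + 0.00498j  Y=0.24366 - 0.00203j  product 0.00756 + 0.00115j
  m=+6: Y*=-0.00386 - 0.00413j  Y=0.07055 - 0.05234j  product -0.00049 - 0.00009j
  m=+7: Y*=0.00006 + 0.00063j  Y=0.00562 - 0.01799j  product 0.00001 + 0.00000j
Σ over m = -0.21187 + 0.00000j; ×(4π/15) → -0.17750 + 0.00000j. Real part: -0.177497

-0.177497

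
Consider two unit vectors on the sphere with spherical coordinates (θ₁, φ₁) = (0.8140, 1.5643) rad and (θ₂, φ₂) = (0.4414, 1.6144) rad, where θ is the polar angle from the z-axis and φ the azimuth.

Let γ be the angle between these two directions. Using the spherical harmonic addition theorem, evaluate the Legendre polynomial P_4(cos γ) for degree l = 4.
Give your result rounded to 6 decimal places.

0.411432

Term-by-term m-sum for l=4 (normalisation 4π/9 = 1.396263):
  m=-4: Y*=+0.123603-0.003213i  Y=+0.014516-0.002558i  product +0.001786-0.000363i
  m=-3: Y*=-0.006436-0.330204i  Y=+0.011509+0.087482i  product +0.028813-0.004363i
  m=-2: Y*=-0.406643+0.005284i  Y=-0.287221+0.025111i  product +0.116664-0.011729i
  m=-1: Y*=+0.000460+0.070821i  Y=-0.021685-0.497016i  product +0.035189-0.001764i
  m=+0: Y*=-0.355898-0.000000i  Y=+0.197353+0.000000i  product -0.070237-0.000000i
  m=+1: Y*=-0.000460+0.070821i  Y=+0.021685-0.497016i  product +0.035189+0.001764i
  m=+2: Y*=-0.406643-0.005284i  Y=-0.287221-0.025111i  product +0.116664+0.011729i
  m=+3: Y*=+0.006436-0.330204i  Y=-0.011509+0.087482i  product +0.028813+0.004363i
  m=+4: Y*=+0.123603+0.003213i  Y=+0.014516+0.002558i  product +0.001786+0.000363i
Total Σ_m = +0.294666-0.000000i. Multiply by 1.396263: +0.411432-0.000000i. P_4(cos γ) = 0.411432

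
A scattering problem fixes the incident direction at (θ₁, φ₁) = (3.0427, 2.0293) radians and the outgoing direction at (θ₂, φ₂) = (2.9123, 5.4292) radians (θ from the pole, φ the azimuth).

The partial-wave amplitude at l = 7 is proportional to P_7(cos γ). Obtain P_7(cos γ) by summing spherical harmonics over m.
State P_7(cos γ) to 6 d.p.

Addition theorem: P_7(cos γ) = (4π/15) Σ_m Y*_{lm}(Ω₁) Y_{lm}(Ω₂), m = −7…7:
  term(m=-7) = 0.00000 + 0.00000j   from Y*(Ω₁)=-0.00000 + 0.00000j, Y(Ω₂)=0.00001 - 0.00000j
  term(m=-6) = 0.00000 - 0.00000j   from Y*(Ω₁)=-0.00000 + 0.00000j, Y(Ω₂)=-0.00010 + 0.00023j
  term(m=-5) = -0.00000 + 0.00000j   from Y*(Ω₁)=-0.00003 - 0.00003j, Y(Ω₂)=-0.00108 - 0.00228j
  term(m=-4) = 0.00001 - 0.00001j   from Y*(Ω₁)=0.00018 - 0.00066j, Y(Ω₂)=0.01713 + 0.00482j
  term(m=-3) = -0.00053 + 0.00052j   from Y*(Ω₁)=0.00813 - 0.00161j, Y(Ω₂)=-0.07501 + 0.04911j
  term(m=-2) = 0.01889 - 0.01073j   from Y*(Ω₁)=0.04274 + 0.05578j, Y(Ω₂)=0.04229 - 0.30635j
  term(m=-1) = -0.23176 + 0.06123j   from Y*(Ω₁)=-0.16709 + 0.33853j, Y(Ω₂)=0.41717 + 0.47871j
  term(m=+0) = 0.40138 + 0.00000j   from Y*(Ω₁)=-0.94795 + 0.00000j, Y(Ω₂)=-0.42342 + 0.00000j
  term(m=+1) = -0.23176 - 0.06123j   from Y*(Ω₁)=0.16709 + 0.33853j, Y(Ω₂)=-0.41717 + 0.47871j
  term(m=+2) = 0.01889 + 0.01073j   from Y*(Ω₁)=0.04274 - 0.05578j, Y(Ω₂)=0.04229 + 0.30635j
  term(m=+3) = -0.00053 - 0.00052j   from Y*(Ω₁)=-0.00813 - 0.00161j, Y(Ω₂)=0.07501 + 0.04911j
  term(m=+4) = 0.00001 + 0.00001j   from Y*(Ω₁)=0.00018 + 0.00066j, Y(Ω₂)=0.01713 - 0.00482j
  term(m=+5) = -0.00000 - 0.00000j   from Y*(Ω₁)=0.00003 - 0.00003j, Y(Ω₂)=0.00108 - 0.00228j
  term(m=+6) = 0.00000 + 0.00000j   from Y*(Ω₁)=-0.00000 - 0.00000j, Y(Ω₂)=-0.00010 - 0.00023j
  term(m=+7) = 0.00000 - 0.00000j   from Y*(Ω₁)=0.00000 + 0.00000j, Y(Ω₂)=-0.00001 - 0.00000j
Σ over m = -0.02541 - 0.00000j; ×(4π/15) → -0.02129 - 0.00000j. Real part: -0.021288

-0.021288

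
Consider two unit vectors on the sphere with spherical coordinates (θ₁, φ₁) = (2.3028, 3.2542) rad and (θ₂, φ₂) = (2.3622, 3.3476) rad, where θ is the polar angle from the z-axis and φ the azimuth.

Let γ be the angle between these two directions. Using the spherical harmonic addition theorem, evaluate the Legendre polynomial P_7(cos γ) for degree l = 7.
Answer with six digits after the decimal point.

Expand P_7 via completeness: Σ_{m} conj(Y_{7,m}) at Ω₁ times Y_{7,m} at Ω₂ —
  m=-7: -0.044421-0.044675i × -0.005440+0.042017i = +0.002119-0.001623i  (running Σ = +0.002119-0.001623i)
  m=-6: -0.165276-0.132466i × -0.052710+0.151534i = +0.028785-0.018063i  (running Σ = +0.030904-0.019686i)
  m=-5: -0.339661-0.214390i × -0.180717+0.300963i = +0.125906-0.063481i  (running Σ = +0.156810-0.083168i)
  m=-4: -0.379466-0.183504i × -0.309617+0.334513i = +0.178874-0.070120i  (running Σ = +0.335683-0.153288i)
  m=-3: -0.088176-0.030975i × -0.194653+0.138384i = +0.021450-0.006173i  (running Σ = +0.357133-0.159461i)
  m=-2: +0.315968+0.072389i × +0.203865-0.089095i = +0.070864-0.013394i  (running Σ = +0.427998-0.172854i)
  m=-1: +0.246900+0.027921i × +0.344932-0.072081i = +0.087176-0.008166i  (running Σ = +0.515174-0.181020i)
  m=0: -0.258644-0.000000i × -0.123158+0.000000i = +0.031854+0.000000i  (running Σ = +0.547028-0.181020i)
  m=1: -0.246900+0.027921i × -0.344932-0.072081i = +0.087176+0.008166i  (running Σ = +0.634204-0.172854i)
  m=2: +0.315968-0.072389i × +0.203865+0.089095i = +0.070864+0.013394i  (running Σ = +0.705068-0.159461i)
  m=3: +0.088176-0.030975i × +0.194653+0.138384i = +0.021450+0.006173i  (running Σ = +0.726518-0.153288i)
  m=4: -0.379466+0.183504i × -0.309617-0.334513i = +0.178874+0.070120i  (running Σ = +0.905392-0.083168i)
  m=5: +0.339661-0.214390i × +0.180717+0.300963i = +0.125906+0.063481i  (running Σ = +1.031298-0.019686i)
  m=6: -0.165276+0.132466i × -0.052710-0.151534i = +0.028785+0.018063i  (running Σ = +1.060083-0.001623i)
  m=7: +0.044421-0.044675i × +0.005440+0.042017i = +0.002119+0.001623i  (running Σ = +1.062201-0.000000i)
Accumulated sum +1.062201-0.000000i; after 4π/(2l+1) scaling, +0.889868-0.000000i ⇒ P_7 = 0.889868

0.889868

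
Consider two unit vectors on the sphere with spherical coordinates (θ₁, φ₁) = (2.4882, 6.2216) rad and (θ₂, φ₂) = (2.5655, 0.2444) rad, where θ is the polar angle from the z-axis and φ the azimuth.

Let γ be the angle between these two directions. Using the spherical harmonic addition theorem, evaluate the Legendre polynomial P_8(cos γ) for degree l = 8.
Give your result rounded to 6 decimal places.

Term-by-term m-sum for l=8 (normalisation 4π/17 = 0.739198):
  m=-8: +0.008467-0.004546i × -0.001499-0.003705i = -0.000030-0.000025i  (running Σ = -0.000030-0.000025i)
  m=-7: -0.045618+0.020982i × +0.003435+0.024373i = -0.000668-0.001040i  (running Σ = -0.000698-0.001064i)
  m=-6: +0.149784-0.058012i × +0.009788-0.093418i = -0.003953-0.014560i  (running Σ = -0.004651-0.015625i)
  m=-5: -0.329782+0.104885i × -0.084395+0.232069i = +0.003492-0.085384i  (running Σ = -0.001159-0.101009i)
  m=-4: +0.467926-0.117659i × +0.247500-0.367104i = +0.072618-0.200898i  (running Σ = +0.071459-0.301907i)
  m=-3: -0.323148+0.060392i × -0.352222+0.317245i = +0.094661-0.123789i  (running Σ = +0.166120-0.425696i)
  m=-2: -0.141816+0.017556i × +0.103123-0.054846i = -0.013662+0.009589i  (running Σ = +0.152458-0.416107i)
  m=-1: +0.407677-0.025139i × +0.363200-0.090577i = +0.145791-0.046056i  (running Σ = +0.298249-0.462163i)
  m=0: +0.015147-0.000000i × -0.250988+0.000000i = -0.003802+0.000000i  (running Σ = +0.294448-0.462163i)
  m=1: -0.407677-0.025139i × -0.363200-0.090577i = +0.145791+0.046056i  (running Σ = +0.440239-0.416107i)
  m=2: -0.141816-0.017556i × +0.103123+0.054846i = -0.013662-0.009589i  (running Σ = +0.426577-0.425696i)
  m=3: +0.323148+0.060392i × +0.352222+0.317245i = +0.094661+0.123789i  (running Σ = +0.521238-0.301907i)
  m=4: +0.467926+0.117659i × +0.247500+0.367104i = +0.072618+0.200898i  (running Σ = +0.593856-0.101009i)
  m=5: +0.329782+0.104885i × +0.084395+0.232069i = +0.003492+0.085384i  (running Σ = +0.597348-0.015625i)
  m=6: +0.149784+0.058012i × +0.009788+0.093418i = -0.003953+0.014560i  (running Σ = +0.593395-0.001064i)
  m=7: +0.045618+0.020982i × -0.003435+0.024373i = -0.000668+0.001040i  (running Σ = +0.592726-0.000025i)
  m=8: +0.008467+0.004546i × -0.001499+0.003705i = -0.000030+0.000025i  (running Σ = +0.592697-0.000000i)
Accumulated sum +0.592697-0.000000i; after 4π/(2l+1) scaling, +0.438121-0.000000i ⇒ P_8 = 0.438121

0.438121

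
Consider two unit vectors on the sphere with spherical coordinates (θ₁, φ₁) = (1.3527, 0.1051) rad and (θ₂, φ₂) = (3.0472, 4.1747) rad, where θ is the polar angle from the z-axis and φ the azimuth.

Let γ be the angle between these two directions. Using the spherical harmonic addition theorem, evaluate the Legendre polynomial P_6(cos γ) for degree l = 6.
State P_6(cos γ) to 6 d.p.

Addition theorem: P_6(cos γ) = (4π/13) Σ_m Y*_{lm}(Ω₁) Y_{lm}(Ω₂), m = −6…6:
  [-6]  conj(Y_{6,-6})(Ω₁) = 0.33790 + 0.24668j ; Y_{6,-6}(Ω₂) = 0.00000 + 0.00000j ; Δ = 0.00000 + 0.00000j
  [-5]  conj(Y_{6,-5})(Ω₁) = 0.27785 + 0.16112j ; Y_{6,-5}(Ω₂) = 0.00001 + 0.00001j ; Δ = -0.00000 + 0.00000j
  [-4]  conj(Y_{6,-4})(Ω₁) = -0.14353 - 0.06417j ; Y_{6,-4}(Ω₂) = -0.00015 + 0.00023j ; Δ = 0.00004 - 0.00002j
  [-3]  conj(Y_{6,-3})(Ω₁) = -0.30987 - 0.10107j ; Y_{6,-3}(Ω₂) = -0.00429 - 0.00018j ; Δ = 0.00131 + 0.00049j
  [-2]  conj(Y_{6,-2})(Ω₁) = 0.06972 + 0.01487j ; Y_{6,-2}(Ω₂) = -0.02142 - 0.03965j ; Δ = -0.00090 - 0.00308j
  [-1]  conj(Y_{6,-1})(Ω₁) = 0.31744 + 0.03349j ; Y_{6,-1}(Ω₂) = 0.15211 - 0.25509j ; Δ = 0.05683 - 0.07588j
  [+0]  conj(Y_{6,0})(Ω₁) = -0.04774 + 0.00000j ; Y_{6,0}(Ω₂) = 0.92412 + 0.00000j ; Δ = -0.04412 + 0.00000j
  [+1]  conj(Y_{6,1})(Ω₁) = -0.31744 + 0.03349j ; Y_{6,1}(Ω₂) = -0.15211 - 0.25509j ; Δ = 0.05683 + 0.07588j
  [+2]  conj(Y_{6,2})(Ω₁) = 0.06972 - 0.01487j ; Y_{6,2}(Ω₂) = -0.02142 + 0.03965j ; Δ = -0.00090 + 0.00308j
  [+3]  conj(Y_{6,3})(Ω₁) = 0.30987 - 0.10107j ; Y_{6,3}(Ω₂) = 0.00429 - 0.00018j ; Δ = 0.00131 - 0.00049j
  [+4]  conj(Y_{6,4})(Ω₁) = -0.14353 + 0.06417j ; Y_{6,4}(Ω₂) = -0.00015 - 0.00023j ; Δ = 0.00004 + 0.00002j
  [+5]  conj(Y_{6,5})(Ω₁) = -0.27785 + 0.16112j ; Y_{6,5}(Ω₂) = -0.00001 + 0.00001j ; Δ = -0.00000 - 0.00000j
  [+6]  conj(Y_{6,6})(Ω₁) = 0.33790 - 0.24668j ; Y_{6,6}(Ω₂) = 0.00000 - 0.00000j ; Δ = 0.00000 - 0.00000j
Σ over m = 0.07042 + 0.00000j; ×(4π/13) → 0.06807 + 0.00000j. Real part: 0.068074

0.068074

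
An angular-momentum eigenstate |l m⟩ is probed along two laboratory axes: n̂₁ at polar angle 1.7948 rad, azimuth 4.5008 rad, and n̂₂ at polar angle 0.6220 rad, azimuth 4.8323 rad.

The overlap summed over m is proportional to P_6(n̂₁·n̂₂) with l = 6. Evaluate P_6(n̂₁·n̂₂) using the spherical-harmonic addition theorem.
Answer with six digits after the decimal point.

0.233408

Summing Y*_{l m}(θ₁,φ₁)·Y_{l m}(θ₂,φ₂) over m ∈ [−6, 6]; prefactor 4π/(2·6+1) = 0.966644:
  term(m=-6) = -0.003186-0.007169i   from Y*(Ω₁)=-0.123154+0.396350i, Y(Ω₂)=-0.014218+0.012457i
  term(m=-5) = +0.002591+0.029805i   from Y*(Ω₁)=+0.285418+0.160721i, Y(Ω₂)=+0.051538+0.075404i
  term(m=-4) = -0.009206+0.036851i   from Y*(Ω₁)=-0.097701+0.110402i, Y(Ω₂)=+0.228575-0.118895i
  term(m=-3) = +0.080219-0.123435i   from Y*(Ω₁)=+0.195427+0.265366i, Y(Ω₂)=-0.157245-0.418097i
  term(m=-2) = +0.018187-0.014203i   from Y*(Ω₁)=-0.054248+0.024433i, Y(Ω₂)=-0.376755+0.092127i
  term(m=-1) = +0.024788-0.008532i   from Y*(Ω₁)=+0.067461+0.314059i, Y(Ω₂)=-0.009763-0.081026i
  term(m=+0) = +0.014675+0.000000i   from Y*(Ω₁)=-0.035478-0.000000i, Y(Ω₂)=-0.413638+0.000000i
  term(m=+1) = +0.024788+0.008532i   from Y*(Ω₁)=-0.067461+0.314059i, Y(Ω₂)=+0.009763-0.081026i
  term(m=+2) = +0.018187+0.014203i   from Y*(Ω₁)=-0.054248-0.024433i, Y(Ω₂)=-0.376755-0.092127i
  term(m=+3) = +0.080219+0.123435i   from Y*(Ω₁)=-0.195427+0.265366i, Y(Ω₂)=+0.157245-0.418097i
  term(m=+4) = -0.009206-0.036851i   from Y*(Ω₁)=-0.097701-0.110402i, Y(Ω₂)=+0.228575+0.118895i
  term(m=+5) = +0.002591-0.029805i   from Y*(Ω₁)=-0.285418+0.160721i, Y(Ω₂)=-0.051538+0.075404i
  term(m=+6) = -0.003186+0.007169i   from Y*(Ω₁)=-0.123154-0.396350i, Y(Ω₂)=-0.014218-0.012457i
Accumulated sum +0.241462-0.000000i; after 4π/(2l+1) scaling, +0.233408-0.000000i ⇒ P_6 = 0.233408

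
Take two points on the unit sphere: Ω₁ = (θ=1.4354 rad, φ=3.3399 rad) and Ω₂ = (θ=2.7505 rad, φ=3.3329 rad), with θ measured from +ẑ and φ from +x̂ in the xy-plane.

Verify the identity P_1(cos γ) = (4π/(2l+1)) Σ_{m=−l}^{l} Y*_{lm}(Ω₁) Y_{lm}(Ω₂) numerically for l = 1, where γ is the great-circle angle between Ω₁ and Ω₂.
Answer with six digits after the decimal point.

Expand P_1 via completeness: Σ_{m} conj(Y_{1,m}) at Ω₁ times Y_{1,m} at Ω₂ —
  m=-1: Y*=(-0.335623, -0.067443)  Y=(-0.129299, 0.025042)  product (0.045085, 0.000316)
  m=+0: Y*=(0.065953, -0.000000)  Y=(-0.451710, 0.000000)  product (-0.029792, 0.000000)
  m=+1: Y*=(0.335623, -0.067443)  Y=(0.129299, 0.025042)  product (0.045085, -0.000316)
Total Σ_m = (0.060378, 0.000000). Multiply by 4.188790: (0.252910, 0.000000). P_1(cos γ) = 0.252910

0.252910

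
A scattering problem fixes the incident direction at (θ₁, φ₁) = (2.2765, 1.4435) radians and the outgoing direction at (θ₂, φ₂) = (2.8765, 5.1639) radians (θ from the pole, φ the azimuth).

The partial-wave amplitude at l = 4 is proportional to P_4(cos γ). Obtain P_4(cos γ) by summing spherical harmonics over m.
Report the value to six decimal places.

Expand P_4 via completeness: Σ_{m} conj(Y_{4,m}) at Ω₁ times Y_{4,m} at Ω₂ —
  [-4]  conj(Y_{4,-4})(Ω₁) = 0.12970 - 0.07241j ; Y_{4,-4}(Ω₂) = -0.00049 - 0.00203j ; Δ = -0.00021 - 0.00023j
  [-3]  conj(Y_{4,-3})(Ω₁) = 0.13341 + 0.33220j ; Y_{4,-3}(Ω₂) = 0.02122 + 0.00466j ; Δ = 0.00128 + 0.00767j
  [-2]  conj(Y_{4,-2})(Ω₁) = -0.36471 + 0.09491j ; Y_{4,-2}(Ω₂) = -0.07848 + 0.09952j ; Δ = 0.01918 - 0.04374j
  [-1]  conj(Y_{4,-1})(Ω₁) = 0.00165 + 0.01286j ; Y_{4,-1}(Ω₂) = -0.18369 - 0.37881j ; Δ = 0.00457 - 0.00299j
  [+0]  conj(Y_{4,0})(Ω₁) = -0.36246 + 0.00000j ; Y_{4,0}(Ω₂) = 0.57327 + 0.00000j ; Δ = -0.20779 + 0.00000j
  [+1]  conj(Y_{4,1})(Ω₁) = -0.00165 + 0.01286j ; Y_{4,1}(Ω₂) = 0.18369 - 0.37881j ; Δ = 0.00457 + 0.00299j
  [+2]  conj(Y_{4,2})(Ω₁) = -0.36471 - 0.09491j ; Y_{4,2}(Ω₂) = -0.07848 - 0.09952j ; Δ = 0.01918 + 0.04374j
  [+3]  conj(Y_{4,3})(Ω₁) = -0.13341 + 0.33220j ; Y_{4,3}(Ω₂) = -0.02122 + 0.00466j ; Δ = 0.00128 - 0.00767j
  [+4]  conj(Y_{4,4})(Ω₁) = 0.12970 + 0.07241j ; Y_{4,4}(Ω₂) = -0.00049 + 0.00203j ; Δ = -0.00021 + 0.00023j
Σ over m = -0.15815 + 0.00000j; ×(4π/9) → -0.22082 + 0.00000j. Real part: -0.220819

-0.220819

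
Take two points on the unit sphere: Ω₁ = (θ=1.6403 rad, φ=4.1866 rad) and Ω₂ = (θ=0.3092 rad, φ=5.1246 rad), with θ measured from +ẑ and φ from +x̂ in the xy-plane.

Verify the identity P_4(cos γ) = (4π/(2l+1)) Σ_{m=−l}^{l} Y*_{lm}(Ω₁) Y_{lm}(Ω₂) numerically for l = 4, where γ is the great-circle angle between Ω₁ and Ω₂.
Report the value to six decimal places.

Term-by-term m-sum for l=4 (normalisation 4π/9 = 1.396263):
  term(m=-4) = -0.00136 + 0.00095j   from Y*(Ω₁)=-0.22245 - 0.37762j, Y(Ω₂)=-0.00030 - 0.00378j
  term(m=-3) = 0.00275 + 0.00093j   from Y*(Ω₁)=-0.08630 + 0.00057j, Y(Ω₂)=-0.03174 - 0.01102j
  term(m=-2) = 0.01602 + 0.05086j   from Y*(Ω₁)=0.15961 - 0.27928j, Y(Ω₂)=-0.11256 + 0.12171j
  term(m=-1) = 0.02643 - 0.03603j   from Y*(Ω₁)=-0.04879 - 0.08409j, Y(Ω₂)=0.18415 + 0.42114j
  term(m=+0) = 0.14690 + 0.00000j   from Y*(Ω₁)=0.30214 + 0.00000j, Y(Ω₂)=0.48622 + 0.00000j
  term(m=+1) = 0.02643 + 0.03603j   from Y*(Ω₁)=0.04879 - 0.08409j, Y(Ω₂)=-0.18415 + 0.42114j
  term(m=+2) = 0.01602 - 0.05086j   from Y*(Ω₁)=0.15961 + 0.27928j, Y(Ω₂)=-0.11256 - 0.12171j
  term(m=+3) = 0.00275 - 0.00093j   from Y*(Ω₁)=0.08630 + 0.00057j, Y(Ω₂)=0.03174 - 0.01102j
  term(m=+4) = -0.00136 - 0.00095j   from Y*(Ω₁)=-0.22245 + 0.37762j, Y(Ω₂)=-0.00030 + 0.00378j
Total Σ_m = 0.23457 + 0.00000j. Multiply by 1.396263: 0.32752 + 0.00000j. P_4(cos γ) = 0.327523

0.327523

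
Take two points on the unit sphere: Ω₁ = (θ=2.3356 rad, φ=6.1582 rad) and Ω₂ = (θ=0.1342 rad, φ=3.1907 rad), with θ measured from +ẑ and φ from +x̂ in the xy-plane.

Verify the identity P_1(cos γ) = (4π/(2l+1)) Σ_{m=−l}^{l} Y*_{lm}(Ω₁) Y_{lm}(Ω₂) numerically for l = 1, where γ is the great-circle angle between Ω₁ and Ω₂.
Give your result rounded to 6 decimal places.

-0.781248

Addition theorem: P_1(cos γ) = (4π/3) Σ_m Y*_{lm}(Ω₁) Y_{lm}(Ω₂), m = −1…1:
  m=-1: Y*=0.24734 - 0.03108j  Y=-0.04617 + 0.00227j  product -0.01135 + 0.00200j
  m=+0: Y*=-0.33831 + 0.00000j  Y=0.48421 + 0.00000j  product -0.16381 + 0.00000j
  m=+1: Y*=-0.24734 - 0.03108j  Y=0.04617 + 0.00227j  product -0.01135 - 0.00200j
Σ over m = -0.18651 + 0.00000j; ×(4π/3) → -0.78125 + 0.00000j. Real part: -0.781248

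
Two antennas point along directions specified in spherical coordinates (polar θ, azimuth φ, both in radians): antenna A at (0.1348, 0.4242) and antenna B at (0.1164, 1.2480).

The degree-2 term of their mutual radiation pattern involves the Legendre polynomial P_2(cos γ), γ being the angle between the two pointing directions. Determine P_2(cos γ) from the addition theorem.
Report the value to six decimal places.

Addition theorem: P_2(cos γ) = (4π/5) Σ_m Y*_{lm}(Ω₁) Y_{lm}(Ω₂), m = −2…2:
  term(m=-2) = -0.000003-0.000036i   from Y*(Ω₁)=+0.004613+0.005234i, Y(Ω₂)=-0.004161-0.003135i
  term(m=-1) = +0.006229-0.006727i   from Y*(Ω₁)=+0.093764+0.042346i, Y(Ω₂)=+0.028269-0.084512i
  term(m=+0) = +0.379276+0.000000i   from Y*(Ω₁)=+0.613694-0.000000i, Y(Ω₂)=+0.618021+0.000000i
  term(m=+1) = +0.006229+0.006727i   from Y*(Ω₁)=-0.093764+0.042346i, Y(Ω₂)=-0.028269-0.084512i
  term(m=+2) = -0.000003+0.000036i   from Y*(Ω₁)=+0.004613-0.005234i, Y(Ω₂)=-0.004161+0.003135i
Total Σ_m = +0.391729-0.000000i. Multiply by 2.513274: +0.984522-0.000000i. P_2(cos γ) = 0.984522

0.984522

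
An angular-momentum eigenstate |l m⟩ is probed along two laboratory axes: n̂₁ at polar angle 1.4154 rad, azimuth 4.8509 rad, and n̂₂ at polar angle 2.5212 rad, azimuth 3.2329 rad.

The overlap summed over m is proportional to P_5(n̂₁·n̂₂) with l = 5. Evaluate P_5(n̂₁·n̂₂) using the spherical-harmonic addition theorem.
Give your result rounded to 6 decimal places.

-0.256237

Term-by-term m-sum for l=5 (normalisation 4π/11 = 1.142397):
  term(m=-5) = (-0.003148, 0.013090)   from Y*(Ω₁)=(0.278921, -0.336195), Y(Ω₂)=(-0.027665, 0.013587)
  term(m=-4) = (-0.028995, -0.005541)   from Y*(Ω₁)=(0.184034, 0.113859), Y(Ω₂)=(-0.127412, 0.048720)
  term(m=-3) = (-0.012447, 0.087306)   from Y*(Ω₁)=(0.105631, -0.239403), Y(Ω₂)=(-0.324456, 0.091167)
  term(m=-2) = (-0.108715, -0.010294)   from Y*(Ω₁)=(0.228562, 0.064988), Y(Ω₂)=(-0.451920, 0.083457)
  term(m=-1) = (-0.001760, 0.037255)   from Y*(Ω₁)=(0.029563, -0.212069), Y(Ω₂)=(-0.173461, 0.015882)
  term(m=+0) = (0.085834, 0.000000)   from Y*(Ω₁)=(0.241812, -0.000000), Y(Ω₂)=(0.354960, 0.000000)
  term(m=+1) = (-0.001760, -0.037255)   from Y*(Ω₁)=(-0.029563, -0.212069), Y(Ω₂)=(0.173461, 0.015882)
  term(m=+2) = (-0.108715, 0.010294)   from Y*(Ω₁)=(0.228562, -0.064988), Y(Ω₂)=(-0.451920, -0.083457)
  term(m=+3) = (-0.012447, -0.087306)   from Y*(Ω₁)=(-0.105631, -0.239403), Y(Ω₂)=(0.324456, 0.091167)
  term(m=+4) = (-0.028995, 0.005541)   from Y*(Ω₁)=(0.184034, -0.113859), Y(Ω₂)=(-0.127412, -0.048720)
  term(m=+5) = (-0.003148, -0.013090)   from Y*(Ω₁)=(-0.278921, -0.336195), Y(Ω₂)=(0.027665, 0.013587)
Accumulated sum (-0.224297, 0.000000); after 4π/(2l+1) scaling, (-0.256237, 0.000000) ⇒ P_5 = -0.256237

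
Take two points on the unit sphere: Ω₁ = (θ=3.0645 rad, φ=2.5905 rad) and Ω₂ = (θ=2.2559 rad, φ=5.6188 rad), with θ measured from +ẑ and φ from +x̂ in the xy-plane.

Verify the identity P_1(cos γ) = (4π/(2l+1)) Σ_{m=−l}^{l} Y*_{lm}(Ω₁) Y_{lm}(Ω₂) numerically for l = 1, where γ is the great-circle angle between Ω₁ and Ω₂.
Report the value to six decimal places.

0.571618

Summing Y*_{l m}(θ₁,φ₁)·Y_{l m}(θ₂,φ₂) over m ∈ [−1, 1]; prefactor 4π/(2·1+1) = 4.188790:
  [-1]  conj(Y_{1,-1})(Ω₁) = -0.02267 + 0.01393j ; Y_{1,-1}(Ω₂) = 0.21063 + 0.16496j ; Δ = -0.00707 - 0.00080j
  [+0]  conj(Y_{1,0})(Ω₁) = -0.48715 + 0.00000j ; Y_{1,0}(Ω₂) = -0.30916 + 0.00000j ; Δ = 0.15061 + 0.00000j
  [+1]  conj(Y_{1,1})(Ω₁) = 0.02267 + 0.01393j ; Y_{1,1}(Ω₂) = -0.21063 + 0.16496j ; Δ = -0.00707 + 0.00080j
Σ over m = 0.13646 + 0.00000j; ×(4π/3) → 0.57162 + 0.00000j. Real part: 0.571618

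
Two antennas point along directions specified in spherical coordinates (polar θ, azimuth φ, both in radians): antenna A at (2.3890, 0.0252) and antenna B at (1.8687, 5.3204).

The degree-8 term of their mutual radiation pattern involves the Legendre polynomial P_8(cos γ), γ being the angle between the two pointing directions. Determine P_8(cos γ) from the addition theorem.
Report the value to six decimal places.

0.143003

Expand P_8 via completeness: Σ_{m} conj(Y_{8,m}) at Ω₁ times Y_{8,m} at Ω₂ —
  term(m=-8) = -0.00044 + 0.00882j   from Y*(Ω₁)=0.02406 + 0.00492j, Y(Ω₂)=0.05432 + 0.35534j
  term(m=-7) = 0.03735 + 0.02739j   from Y*(Ω₁)=-0.10328 - 0.01841j, Y(Ω₂)=-0.39632 - 0.19454j
  term(m=-6) = 0.02113 - 0.00784j   from Y*(Ω₁)=0.26536 + 0.04043j, Y(Ω₂)=0.07342 - 0.04073j
  term(m=-5) = -0.03245 + 0.14014j   from Y*(Ω₁)=-0.43857 - 0.05555j, Y(Ω₂)=0.03298 - 0.32372j
  term(m=-4) = 0.06098 + 0.06410j   from Y*(Ω₁)=0.41132 + 0.04160j, Y(Ω₂)=0.16236 + 0.13942j
  term(m=-3) = -0.01027 + 0.00184j   from Y*(Ω₁)=-0.04428 - 0.00335j, Y(Ω₂)=0.22756 - 0.05889j
  term(m=-2) = 0.03643 - 0.08495j   from Y*(Ω₁)=-0.35870 - 0.01809j, Y(Ω₂)=-0.08940 + 0.24132j
  term(m=-1) = 0.02374 + 0.03602j   from Y*(Ω₁)=0.22641 + 0.00571j, Y(Ω₂)=0.10880 + 0.15633j
  term(m=+0) = -0.07949 + 0.00000j   from Y*(Ω₁)=0.29713 + 0.00000j, Y(Ω₂)=-0.26754 + 0.00000j
  term(m=+1) = 0.02374 - 0.03602j   from Y*(Ω₁)=-0.22641 + 0.00571j, Y(Ω₂)=-0.10880 + 0.15633j
  term(m=+2) = 0.03643 + 0.08495j   from Y*(Ω₁)=-0.35870 + 0.01809j, Y(Ω₂)=-0.08940 - 0.24132j
  term(m=+3) = -0.01027 - 0.00184j   from Y*(Ω₁)=0.04428 - 0.00335j, Y(Ω₂)=-0.22756 - 0.05889j
  term(m=+4) = 0.06098 - 0.06410j   from Y*(Ω₁)=0.41132 - 0.04160j, Y(Ω₂)=0.16236 - 0.13942j
  term(m=+5) = -0.03245 - 0.14014j   from Y*(Ω₁)=0.43857 - 0.05555j, Y(Ω₂)=-0.03298 - 0.32372j
  term(m=+6) = 0.02113 + 0.00784j   from Y*(Ω₁)=0.26536 - 0.04043j, Y(Ω₂)=0.07342 + 0.04073j
  term(m=+7) = 0.03735 - 0.02739j   from Y*(Ω₁)=0.10328 - 0.01841j, Y(Ω₂)=0.39632 - 0.19454j
  term(m=+8) = -0.00044 - 0.00882j   from Y*(Ω₁)=0.02406 - 0.00492j, Y(Ω₂)=0.05432 - 0.35534j
Accumulated sum 0.19346 + 0.00000j; after 4π/(2l+1) scaling, 0.14300 + 0.00000j ⇒ P_8 = 0.143003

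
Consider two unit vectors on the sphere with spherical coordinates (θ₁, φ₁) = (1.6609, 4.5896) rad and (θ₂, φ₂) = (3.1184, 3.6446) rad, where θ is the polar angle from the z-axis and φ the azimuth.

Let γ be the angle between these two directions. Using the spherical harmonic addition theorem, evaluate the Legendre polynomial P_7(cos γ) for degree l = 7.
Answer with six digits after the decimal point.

-0.205068

Term-by-term m-sum for l=7 (normalisation 4π/15 = 0.837758):
  term(m=-7) = (0.000000, 0.000000)   from Y*(Ω₁)=(0.368169, 0.317268), Y(Ω₂)=(0.000000, -0.000000)
  term(m=-6) = (0.000000, -0.000000)   from Y*(Ω₁)=(0.121690, -0.110387), Y(Ω₂)=(0.000000, 0.000000)
  term(m=-5) = (-0.000000, 0.000000)   from Y*(Ω₁)=(0.185331, 0.262953), Y(Ω₂)=(0.000000, 0.000000)
  term(m=-4) = (0.000000, 0.000000)   from Y*(Ω₁)=(0.165836, -0.088701), Y(Ω₂)=(0.000001, 0.000002)
  term(m=-3) = (-0.000028, 0.000009)   from Y*(Ω₁)=(0.097404, 0.252351), Y(Ω₂)=(-0.000007, 0.000110)
  term(m=-2) = (-0.000249, 0.000754)   from Y*(Ω₁)=(0.191245, -0.047933), Y(Ω₂)=(-0.002157, 0.003404)
  term(m=-1) = (-0.013865, -0.019185)   from Y*(Ω₁)=(0.030692, 0.248703), Y(Ω₂)=(-0.082758, 0.045535)
  term(m=+0) = (-0.216497, 0.000000)   from Y*(Ω₁)=(0.199659, -0.000000), Y(Ω₂)=(-1.084336, 0.000000)
  term(m=+1) = (-0.013865, 0.019185)   from Y*(Ω₁)=(-0.030692, 0.248703), Y(Ω₂)=(0.082758, 0.045535)
  term(m=+2) = (-0.000249, -0.000754)   from Y*(Ω₁)=(0.191245, 0.047933), Y(Ω₂)=(-0.002157, -0.003404)
  term(m=+3) = (-0.000028, -0.000009)   from Y*(Ω₁)=(-0.097404, 0.252351), Y(Ω₂)=(0.000007, 0.000110)
  term(m=+4) = (0.000000, -0.000000)   from Y*(Ω₁)=(0.165836, 0.088701), Y(Ω₂)=(0.000001, -0.000002)
  term(m=+5) = (-0.000000, -0.000000)   from Y*(Ω₁)=(-0.185331, 0.262953), Y(Ω₂)=(-0.000000, 0.000000)
  term(m=+6) = (0.000000, 0.000000)   from Y*(Ω₁)=(0.121690, 0.110387), Y(Ω₂)=(0.000000, -0.000000)
  term(m=+7) = (0.000000, -0.000000)   from Y*(Ω₁)=(-0.368169, 0.317268), Y(Ω₂)=(-0.000000, -0.000000)
Accumulated sum (-0.244781, 0.000000); after 4π/(2l+1) scaling, (-0.205068, 0.000000) ⇒ P_7 = -0.205068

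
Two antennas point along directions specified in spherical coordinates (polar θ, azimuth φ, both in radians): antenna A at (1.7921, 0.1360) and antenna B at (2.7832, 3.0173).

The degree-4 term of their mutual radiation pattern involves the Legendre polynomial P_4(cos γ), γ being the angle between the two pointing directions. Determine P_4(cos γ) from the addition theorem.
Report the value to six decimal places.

Addition theorem: P_4(cos γ) = (4π/9) Σ_m Y*_{lm}(Ω₁) Y_{lm}(Ω₂), m = −4…4:
  term(m=-4) = 0.00136 + 0.00232j   from Y*(Ω₁)=0.34304 + 0.20750j, Y(Ω₂)=0.00589 + 0.00320j
  term(m=-3) = -0.00917 - 0.00908j   from Y*(Ω₁)=-0.23419 - 0.10123j, Y(Ω₂)=0.04711 + 0.01843j
  term(m=-2) = -0.03872 - 0.02220j   from Y*(Ω₁)=-0.20326 - 0.05669j, Y(Ω₂)=0.20501 + 0.05204j
  term(m=-1) = 0.12715 + 0.03386j   from Y*(Ω₁)=0.26727 + 0.03657j, Y(Ω₂)=0.48400 + 0.06047j
  term(m=+0) = 0.06605 + 0.00000j   from Y*(Ω₁)=0.17305 + 0.00000j, Y(Ω₂)=0.38170 + 0.00000j
  term(m=+1) = 0.12715 - 0.03386j   from Y*(Ω₁)=-0.26727 + 0.03657j, Y(Ω₂)=-0.48400 + 0.06047j
  term(m=+2) = -0.03872 + 0.02220j   from Y*(Ω₁)=-0.20326 + 0.05669j, Y(Ω₂)=0.20501 - 0.05204j
  term(m=+3) = -0.00917 + 0.00908j   from Y*(Ω₁)=0.23419 - 0.10123j, Y(Ω₂)=-0.04711 + 0.01843j
  term(m=+4) = 0.00136 - 0.00232j   from Y*(Ω₁)=0.34304 - 0.20750j, Y(Ω₂)=0.00589 - 0.00320j
Σ over m = 0.22729 - 0.00000j; ×(4π/9) → 0.31735 - 0.00000j. Real part: 0.317355

0.317355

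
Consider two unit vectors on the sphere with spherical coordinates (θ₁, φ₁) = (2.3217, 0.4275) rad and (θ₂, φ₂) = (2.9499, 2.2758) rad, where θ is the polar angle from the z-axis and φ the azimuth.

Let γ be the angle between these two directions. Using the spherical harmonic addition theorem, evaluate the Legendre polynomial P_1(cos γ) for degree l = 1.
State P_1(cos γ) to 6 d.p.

0.631644

Summing Y*_{l m}(θ₁,φ₁)·Y_{l m}(θ₂,φ₂) over m ∈ [−1, 1]; prefactor 4π/(2·1+1) = 4.188790:
  [-1]  conj(Y_{1,-1})(Ω₁) = 0.22985 + 0.10472j ; Y_{1,-1}(Ω₂) = -0.04266 - 0.05013j ; Δ = -0.00455 - 0.01599j
  [+0]  conj(Y_{1,0})(Ω₁) = -0.33337 + 0.00000j ; Y_{1,0}(Ω₂) = -0.47965 + 0.00000j ; Δ = 0.15990 + 0.00000j
  [+1]  conj(Y_{1,1})(Ω₁) = -0.22985 + 0.10472j ; Y_{1,1}(Ω₂) = 0.04266 - 0.05013j ; Δ = -0.00455 + 0.01599j
Total Σ_m = 0.15079 + 0.00000j. Multiply by 4.188790: 0.63164 + 0.00000j. P_1(cos γ) = 0.631644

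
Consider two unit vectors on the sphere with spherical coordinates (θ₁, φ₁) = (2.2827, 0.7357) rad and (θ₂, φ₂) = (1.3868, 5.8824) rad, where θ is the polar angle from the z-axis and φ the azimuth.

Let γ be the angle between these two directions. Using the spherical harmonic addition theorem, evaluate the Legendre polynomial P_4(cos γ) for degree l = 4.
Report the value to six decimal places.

0.240481

Summing Y*_{l m}(θ₁,φ₁)·Y_{l m}(θ₂,φ₂) over m ∈ [−4, 4]; prefactor 4π/(2·4+1) = 1.396263:
  [-4]  conj(Y_{4,-4})(Ω₁) = -0.142549+0.028717i ; Y_{4,-4}(Ω₂) = -0.013369+0.413185i ; Δ = -0.009960-0.059283i
  [-3]  conj(Y_{4,-3})(Ω₁) = +0.210879-0.285429i ; Y_{4,-3}(Ω₂) = +0.078372+0.203000i ; Δ = +0.074469+0.020439i
  [-2]  conj(Y_{4,-2})(Ω₁) = +0.037818+0.379218i ; Y_{4,-2}(Ω₂) = -0.172200-0.177862i ; Δ = +0.060936-0.072028i
  [-1]  conj(Y_{4,-1})(Ω₁) = +0.002188+0.001980i ; Y_{4,-1}(Ω₂) = -0.216695-0.091818i ; Δ = -0.000292-0.000630i
  [+0]  conj(Y_{4,0})(Ω₁) = -0.362681-0.000000i ; Y_{4,0}(Ω₂) = +0.215272+0.000000i ; Δ = -0.078075-0.000000i
  [+1]  conj(Y_{4,1})(Ω₁) = -0.002188+0.001980i ; Y_{4,1}(Ω₂) = +0.216695-0.091818i ; Δ = -0.000292+0.000630i
  [+2]  conj(Y_{4,2})(Ω₁) = +0.037818-0.379218i ; Y_{4,2}(Ω₂) = -0.172200+0.177862i ; Δ = +0.060936+0.072028i
  [+3]  conj(Y_{4,3})(Ω₁) = -0.210879-0.285429i ; Y_{4,3}(Ω₂) = -0.078372+0.203000i ; Δ = +0.074469-0.020439i
  [+4]  conj(Y_{4,4})(Ω₁) = -0.142549-0.028717i ; Y_{4,4}(Ω₂) = -0.013369-0.413185i ; Δ = -0.009960+0.059283i
Σ over m = +0.172232+0.000000i; ×(4π/9) → +0.240481+0.000000i. Real part: 0.240481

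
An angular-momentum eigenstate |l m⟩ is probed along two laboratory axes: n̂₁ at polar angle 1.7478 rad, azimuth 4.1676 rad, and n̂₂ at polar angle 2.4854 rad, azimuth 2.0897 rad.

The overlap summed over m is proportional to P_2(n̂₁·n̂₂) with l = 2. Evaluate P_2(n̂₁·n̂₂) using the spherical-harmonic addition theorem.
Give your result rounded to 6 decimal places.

-0.465274

Summing Y*_{l m}(θ₁,φ₁)·Y_{l m}(θ₂,φ₂) over m ∈ [−2, 2]; prefactor 4π/(2·2+1) = 2.513274:
  [-2]  conj(Y_{2,-2})(Ω₁) = (-0.173247, 0.331790) ; Y_{2,-2}(Ω₂) = (-0.073057, 0.123838) ; Δ = (-0.028431, -0.045694)
  [-1]  conj(Y_{2,-1})(Ω₁) = (0.069395, 0.114521) ; Y_{2,-1}(Ω₂) = (0.185204, 0.324289) ; Δ = (-0.024286, 0.043714)
  [+0]  conj(Y_{2,0})(Ω₁) = (-0.286056, -0.000000) ; Y_{2,0}(Ω₂) = (0.278591, 0.000000) ; Δ = (-0.079693, -0.000000)
  [+1]  conj(Y_{2,1})(Ω₁) = (-0.069395, 0.114521) ; Y_{2,1}(Ω₂) = (-0.185204, 0.324289) ; Δ = (-0.024286, -0.043714)
  [+2]  conj(Y_{2,2})(Ω₁) = (-0.173247, -0.331790) ; Y_{2,2}(Ω₂) = (-0.073057, -0.123838) ; Δ = (-0.028431, 0.045694)
Total Σ_m = (-0.185127, 0.000000). Multiply by 2.513274: (-0.465274, 0.000000). P_2(cos γ) = -0.465274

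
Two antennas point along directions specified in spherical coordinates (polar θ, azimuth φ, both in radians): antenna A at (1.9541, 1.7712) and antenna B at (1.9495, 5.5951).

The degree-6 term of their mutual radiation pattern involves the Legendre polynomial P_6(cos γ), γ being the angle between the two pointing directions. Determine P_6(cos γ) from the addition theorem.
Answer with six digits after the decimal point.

Term-by-term m-sum for l=6 (normalisation 4π/13 = 0.966644):
  term(m=-6) = -0.055406+0.077849i   from Y*(Ω₁)=-0.110699-0.286789i, Y(Ω₂)=-0.171349-0.259335i
  term(m=-5) = +0.177323-0.049065i   from Y*(Ω₁)=+0.361814-0.231288i, Y(Ω₂)=+0.409460+0.126138i
  term(m=-4) = -0.017439-0.007629i   from Y*(Ω₁)=+0.098870+0.102130i, Y(Ω₂)=-0.123893+0.050818i
  term(m=-3) = +0.037630+0.072969i   from Y*(Ω₁)=+0.160650-0.234212i, Y(Ω₂)=-0.136928+0.254588i
  term(m=-2) = +0.011866-0.056735i   from Y*(Ω₁)=+0.224929+0.095313i, Y(Ω₂)=-0.045888-0.232789i
  term(m=-1) = -0.034488+0.028021i   from Y*(Ω₁)=+0.041233-0.202990i, Y(Ω₂)=-0.165716-0.136239i
  term(m=+0) = +0.068130+0.000000i   from Y*(Ω₁)=+0.264180-0.000000i, Y(Ω₂)=+0.257894+0.000000i
  term(m=+1) = -0.034488-0.028021i   from Y*(Ω₁)=-0.041233-0.202990i, Y(Ω₂)=+0.165716-0.136239i
  term(m=+2) = +0.011866+0.056735i   from Y*(Ω₁)=+0.224929-0.095313i, Y(Ω₂)=-0.045888+0.232789i
  term(m=+3) = +0.037630-0.072969i   from Y*(Ω₁)=-0.160650-0.234212i, Y(Ω₂)=+0.136928+0.254588i
  term(m=+4) = -0.017439+0.007629i   from Y*(Ω₁)=+0.098870-0.102130i, Y(Ω₂)=-0.123893-0.050818i
  term(m=+5) = +0.177323+0.049065i   from Y*(Ω₁)=-0.361814-0.231288i, Y(Ω₂)=-0.409460+0.126138i
  term(m=+6) = -0.055406-0.077849i   from Y*(Ω₁)=-0.110699+0.286789i, Y(Ω₂)=-0.171349+0.259335i
Σ over m = +0.307100+0.000000i; ×(4π/13) → +0.296857+0.000000i. Real part: 0.296857

0.296857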